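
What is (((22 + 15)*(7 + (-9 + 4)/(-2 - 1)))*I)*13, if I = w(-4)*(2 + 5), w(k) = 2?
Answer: 175084/3 ≈ 58361.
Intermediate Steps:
I = 14 (I = 2*(2 + 5) = 2*7 = 14)
(((22 + 15)*(7 + (-9 + 4)/(-2 - 1)))*I)*13 = (((22 + 15)*(7 + (-9 + 4)/(-2 - 1)))*14)*13 = ((37*(7 - 5/(-3)))*14)*13 = ((37*(7 - 5*(-⅓)))*14)*13 = ((37*(7 + 5/3))*14)*13 = ((37*(26/3))*14)*13 = ((962/3)*14)*13 = (13468/3)*13 = 175084/3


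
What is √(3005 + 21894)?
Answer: √24899 ≈ 157.79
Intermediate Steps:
√(3005 + 21894) = √24899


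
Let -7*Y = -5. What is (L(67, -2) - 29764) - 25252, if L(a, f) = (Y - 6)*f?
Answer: -385038/7 ≈ -55005.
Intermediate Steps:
Y = 5/7 (Y = -1/7*(-5) = 5/7 ≈ 0.71429)
L(a, f) = -37*f/7 (L(a, f) = (5/7 - 6)*f = -37*f/7)
(L(67, -2) - 29764) - 25252 = (-37/7*(-2) - 29764) - 25252 = (74/7 - 29764) - 25252 = -208274/7 - 25252 = -385038/7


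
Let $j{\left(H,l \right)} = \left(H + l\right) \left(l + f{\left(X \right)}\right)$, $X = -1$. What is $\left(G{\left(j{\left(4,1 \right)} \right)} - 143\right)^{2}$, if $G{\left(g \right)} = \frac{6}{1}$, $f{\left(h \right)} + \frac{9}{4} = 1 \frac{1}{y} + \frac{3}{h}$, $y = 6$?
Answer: $18769$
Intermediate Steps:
$f{\left(h \right)} = - \frac{25}{12} + \frac{3}{h}$ ($f{\left(h \right)} = - \frac{9}{4} + \left(1 \cdot \frac{1}{6} + \frac{3}{h}\right) = - \frac{9}{4} + \left(\frac{1}{6} + \frac{3}{h}\right) = - \frac{25}{12} + \frac{3}{h}$)
$j{\left(H,l \right)} = \left(- \frac{61}{12} + l\right) \left(H + l\right)$ ($j{\left(H,l \right)} = \left(H + l\right) \left(l + \left(- \frac{25}{12} + \frac{3}{-1}\right)\right) = \left(H + l\right) \left(l + \left(- \frac{25}{12} + 3 \left(-1\right)\right)\right) = \left(H + l\right) \left(l - \frac{61}{12}\right) = \left(H + l\right) \left(- \frac{61}{12} + l\right) = \left(- \frac{61}{12} + l\right) \left(H + l\right)$)
$G{\left(g \right)} = 6$ ($G{\left(g \right)} = 6 \cdot 1 = 6$)
$\left(G{\left(j{\left(4,1 \right)} \right)} - 143\right)^{2} = \left(6 - 143\right)^{2} = \left(-137\right)^{2} = 18769$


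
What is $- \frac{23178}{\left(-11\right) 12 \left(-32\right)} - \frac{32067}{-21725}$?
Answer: $- \frac{5577137}{1390400} \approx -4.0112$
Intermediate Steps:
$- \frac{23178}{\left(-11\right) 12 \left(-32\right)} - \frac{32067}{-21725} = - \frac{23178}{\left(-132\right) \left(-32\right)} - - \frac{32067}{21725} = - \frac{23178}{4224} + \frac{32067}{21725} = \left(-23178\right) \frac{1}{4224} + \frac{32067}{21725} = - \frac{3863}{704} + \frac{32067}{21725} = - \frac{5577137}{1390400}$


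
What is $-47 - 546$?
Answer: $-593$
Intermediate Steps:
$-47 - 546 = -593$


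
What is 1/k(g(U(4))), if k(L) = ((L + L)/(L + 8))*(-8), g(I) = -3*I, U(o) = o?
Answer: -1/48 ≈ -0.020833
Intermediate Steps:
k(L) = -16*L/(8 + L) (k(L) = ((2*L)/(8 + L))*(-8) = (2*L/(8 + L))*(-8) = -16*L/(8 + L))
1/k(g(U(4))) = 1/(-16*(-3*4)/(8 - 3*4)) = 1/(-16*(-12)/(8 - 12)) = 1/(-16*(-12)/(-4)) = 1/(-16*(-12)*(-1/4)) = 1/(-48) = -1/48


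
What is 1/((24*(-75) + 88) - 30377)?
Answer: -1/32089 ≈ -3.1163e-5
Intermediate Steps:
1/((24*(-75) + 88) - 30377) = 1/((-1800 + 88) - 30377) = 1/(-1712 - 30377) = 1/(-32089) = -1/32089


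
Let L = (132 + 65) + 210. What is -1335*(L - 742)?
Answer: 447225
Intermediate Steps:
L = 407 (L = 197 + 210 = 407)
-1335*(L - 742) = -1335*(407 - 742) = -1335*(-335) = 447225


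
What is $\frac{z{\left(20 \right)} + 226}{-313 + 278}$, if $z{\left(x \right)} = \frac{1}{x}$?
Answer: $- \frac{4521}{700} \approx -6.4586$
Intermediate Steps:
$\frac{z{\left(20 \right)} + 226}{-313 + 278} = \frac{\frac{1}{20} + 226}{-313 + 278} = \frac{\frac{1}{20} + 226}{-35} = \frac{4521}{20} \left(- \frac{1}{35}\right) = - \frac{4521}{700}$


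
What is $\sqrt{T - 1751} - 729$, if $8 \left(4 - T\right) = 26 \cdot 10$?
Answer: $-729 + \frac{i \sqrt{7118}}{2} \approx -729.0 + 42.184 i$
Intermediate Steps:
$T = - \frac{57}{2}$ ($T = 4 - \frac{26 \cdot 10}{8} = 4 - \frac{65}{2} = - \frac{57}{2} \approx -28.5$)
$\sqrt{T - 1751} - 729 = \sqrt{- \frac{57}{2} - 1751} - 729 = \sqrt{- \frac{3559}{2}} - 729 = \frac{i \sqrt{7118}}{2} - 729 = -729 + \frac{i \sqrt{7118}}{2}$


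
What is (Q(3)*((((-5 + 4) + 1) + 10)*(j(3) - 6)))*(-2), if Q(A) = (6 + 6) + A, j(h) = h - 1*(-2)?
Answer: 300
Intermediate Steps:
j(h) = 2 + h (j(h) = h + 2 = 2 + h)
Q(A) = 12 + A
(Q(3)*((((-5 + 4) + 1) + 10)*(j(3) - 6)))*(-2) = ((12 + 3)*((((-5 + 4) + 1) + 10)*((2 + 3) - 6)))*(-2) = (15*(((-1 + 1) + 10)*(5 - 6)))*(-2) = (15*((0 + 10)*(-1)))*(-2) = (15*(10*(-1)))*(-2) = (15*(-10))*(-2) = -150*(-2) = 300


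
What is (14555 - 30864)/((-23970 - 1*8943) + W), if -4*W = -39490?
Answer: 32618/46081 ≈ 0.70784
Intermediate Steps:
W = 19745/2 (W = -¼*(-39490) = 19745/2 ≈ 9872.5)
(14555 - 30864)/((-23970 - 1*8943) + W) = (14555 - 30864)/((-23970 - 1*8943) + 19745/2) = -16309/((-23970 - 8943) + 19745/2) = -16309/(-32913 + 19745/2) = -16309/(-46081/2) = -16309*(-2/46081) = 32618/46081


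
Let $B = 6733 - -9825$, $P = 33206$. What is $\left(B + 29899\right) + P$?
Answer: $79663$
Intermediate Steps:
$B = 16558$ ($B = 6733 + 9825 = 16558$)
$\left(B + 29899\right) + P = \left(16558 + 29899\right) + 33206 = 46457 + 33206 = 79663$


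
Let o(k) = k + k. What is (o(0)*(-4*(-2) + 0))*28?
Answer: 0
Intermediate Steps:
o(k) = 2*k
(o(0)*(-4*(-2) + 0))*28 = ((2*0)*(-4*(-2) + 0))*28 = (0*(8 + 0))*28 = (0*8)*28 = 0*28 = 0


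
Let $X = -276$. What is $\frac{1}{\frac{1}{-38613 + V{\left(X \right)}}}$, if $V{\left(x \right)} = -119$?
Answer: $-38732$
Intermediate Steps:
$\frac{1}{\frac{1}{-38613 + V{\left(X \right)}}} = \frac{1}{\frac{1}{-38613 - 119}} = \frac{1}{\frac{1}{-38732}} = \frac{1}{- \frac{1}{38732}} = -38732$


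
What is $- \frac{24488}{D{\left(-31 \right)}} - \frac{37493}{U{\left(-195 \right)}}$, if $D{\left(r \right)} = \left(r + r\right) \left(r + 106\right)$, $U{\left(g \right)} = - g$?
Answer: $- \frac{1884081}{10075} \approx -187.01$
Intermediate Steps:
$D{\left(r \right)} = 2 r \left(106 + r\right)$
$- \frac{24488}{D{\left(-31 \right)}} - \frac{37493}{U{\left(-195 \right)}} = - \frac{24488}{2 \left(-31\right) \left(106 - 31\right)} - \frac{37493}{\left(-1\right) \left(-195\right)} = - \frac{24488}{2 \left(-31\right) 75} - \frac{37493}{195} = - \frac{24488}{-4650} - \frac{37493}{195} = \left(-24488\right) \left(- \frac{1}{4650}\right) - \frac{37493}{195} = \frac{12244}{2325} - \frac{37493}{195} = - \frac{1884081}{10075}$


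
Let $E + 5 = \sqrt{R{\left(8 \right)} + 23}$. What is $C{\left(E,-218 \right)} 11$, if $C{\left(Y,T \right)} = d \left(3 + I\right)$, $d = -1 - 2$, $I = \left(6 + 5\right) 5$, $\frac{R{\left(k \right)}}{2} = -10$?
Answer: $-1914$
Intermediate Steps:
$R{\left(k \right)} = -20$ ($R{\left(k \right)} = 2 \left(-10\right) = -20$)
$I = 55$ ($I = 11 \cdot 5 = 55$)
$d = -3$ ($d = -1 - 2 = -3$)
$E = -5 + \sqrt{3}$ ($E = -5 + \sqrt{-20 + 23} = -5 + \sqrt{3} \approx -3.2679$)
$C{\left(Y,T \right)} = -174$ ($C{\left(Y,T \right)} = - 3 \left(3 + 55\right) = \left(-3\right) 58 = -174$)
$C{\left(E,-218 \right)} 11 = \left(-174\right) 11 = -1914$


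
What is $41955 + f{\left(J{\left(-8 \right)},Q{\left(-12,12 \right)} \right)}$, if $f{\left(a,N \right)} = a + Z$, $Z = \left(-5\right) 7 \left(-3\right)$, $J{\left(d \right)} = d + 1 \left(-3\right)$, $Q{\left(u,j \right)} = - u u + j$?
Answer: $42049$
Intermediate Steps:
$Q{\left(u,j \right)} = j - u^{2}$ ($Q{\left(u,j \right)} = - u^{2} + j = j - u^{2}$)
$J{\left(d \right)} = -3 + d$ ($J{\left(d \right)} = d - 3 = -3 + d$)
$Z = 105$ ($Z = \left(-35\right) \left(-3\right) = 105$)
$f{\left(a,N \right)} = 105 + a$ ($f{\left(a,N \right)} = a + 105 = 105 + a$)
$41955 + f{\left(J{\left(-8 \right)},Q{\left(-12,12 \right)} \right)} = 41955 + \left(105 - 11\right) = 41955 + 94 = 42049$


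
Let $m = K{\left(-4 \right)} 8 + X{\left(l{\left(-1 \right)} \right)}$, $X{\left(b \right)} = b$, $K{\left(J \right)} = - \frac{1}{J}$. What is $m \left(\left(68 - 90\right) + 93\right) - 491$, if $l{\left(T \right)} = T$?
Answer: $-420$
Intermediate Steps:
$m = 1$ ($m = - \frac{1}{-4} \cdot 8 - 1 = \left(-1\right) \left(- \frac{1}{4}\right) 8 - 1 = \frac{1}{4} \cdot 8 - 1 = 2 - 1 = 1$)
$m \left(\left(68 - 90\right) + 93\right) - 491 = 1 \left(\left(68 - 90\right) + 93\right) - 491 = 1 \left(-22 + 93\right) - 491 = 1 \cdot 71 - 491 = 71 - 491 = -420$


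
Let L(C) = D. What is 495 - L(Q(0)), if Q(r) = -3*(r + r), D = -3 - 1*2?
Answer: 500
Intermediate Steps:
D = -5 (D = -3 - 2 = -5)
Q(r) = -6*r
L(C) = -5
495 - L(Q(0)) = 495 - 1*(-5) = 495 + 5 = 500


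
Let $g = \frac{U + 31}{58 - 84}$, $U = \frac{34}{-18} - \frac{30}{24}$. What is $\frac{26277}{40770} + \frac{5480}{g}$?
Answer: $- \frac{69698129923}{13630770} \approx -5113.3$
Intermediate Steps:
$U = - \frac{113}{36}$ ($U = 34 \left(- \frac{1}{18}\right) - \frac{5}{4} = - \frac{17}{9} - \frac{5}{4} = - \frac{113}{36} \approx -3.1389$)
$g = - \frac{1003}{936}$ ($g = \frac{- \frac{113}{36} + 31}{58 - 84} = \frac{1003}{36 \left(-26\right)} = \frac{1003}{36} \left(- \frac{1}{26}\right) = - \frac{1003}{936} \approx -1.0716$)
$\frac{26277}{40770} + \frac{5480}{g} = \frac{26277}{40770} + \frac{5480}{- \frac{1003}{936}} = 26277 \cdot \frac{1}{40770} + 5480 \left(- \frac{936}{1003}\right) = \frac{8759}{13590} - \frac{5129280}{1003} = - \frac{69698129923}{13630770}$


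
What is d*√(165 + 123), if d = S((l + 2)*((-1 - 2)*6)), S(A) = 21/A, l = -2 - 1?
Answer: 14*√2 ≈ 19.799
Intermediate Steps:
l = -3
d = 7/6 (d = 21/(((-3 + 2)*((-1 - 2)*6))) = 21/((-(-3)*6)) = 21/((-1*(-18))) = 21/18 = 21*(1/18) = 7/6 ≈ 1.1667)
d*√(165 + 123) = 7*√(165 + 123)/6 = 7*√288/6 = 7*(12*√2)/6 = 14*√2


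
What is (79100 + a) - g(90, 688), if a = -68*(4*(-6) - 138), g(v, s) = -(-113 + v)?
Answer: 90093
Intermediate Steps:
g(v, s) = 113 - v
a = 11016 (a = -68*(-24 - 138) = -68*(-162) = 11016)
(79100 + a) - g(90, 688) = (79100 + 11016) - (113 - 1*90) = 90116 - (113 - 90) = 90116 - 1*23 = 90116 - 23 = 90093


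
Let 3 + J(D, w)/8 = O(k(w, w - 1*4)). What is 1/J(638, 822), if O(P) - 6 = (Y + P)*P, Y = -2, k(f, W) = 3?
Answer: 1/48 ≈ 0.020833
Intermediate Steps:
O(P) = 6 + P*(-2 + P) (O(P) = 6 + (-2 + P)*P = 6 + P*(-2 + P))
J(D, w) = 48 (J(D, w) = -24 + 8*(6 + 3**2 - 2*3) = -24 + 8*(6 + 9 - 6) = -24 + 8*9 = -24 + 72 = 48)
1/J(638, 822) = 1/48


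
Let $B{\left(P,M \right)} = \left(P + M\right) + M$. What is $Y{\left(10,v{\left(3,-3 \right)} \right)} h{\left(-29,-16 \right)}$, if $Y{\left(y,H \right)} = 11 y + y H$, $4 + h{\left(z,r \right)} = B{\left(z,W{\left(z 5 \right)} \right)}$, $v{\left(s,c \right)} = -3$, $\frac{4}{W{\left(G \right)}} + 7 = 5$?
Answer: $-2960$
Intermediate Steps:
$W{\left(G \right)} = -2$ ($W{\left(G \right)} = \frac{4}{-7 + 5} = \frac{4}{-2} = 4 \left(- \frac{1}{2}\right) = -2$)
$B{\left(P,M \right)} = P + 2 M$ ($B{\left(P,M \right)} = \left(M + P\right) + M = P + 2 M$)
$h{\left(z,r \right)} = -8 + z$ ($h{\left(z,r \right)} = -4 + \left(z + 2 \left(-2\right)\right) = -4 + \left(z - 4\right) = -4 + \left(-4 + z\right) = -8 + z$)
$Y{\left(y,H \right)} = 11 y + H y$
$Y{\left(10,v{\left(3,-3 \right)} \right)} h{\left(-29,-16 \right)} = 10 \left(11 - 3\right) \left(-8 - 29\right) = 10 \cdot 8 \left(-37\right) = 80 \left(-37\right) = -2960$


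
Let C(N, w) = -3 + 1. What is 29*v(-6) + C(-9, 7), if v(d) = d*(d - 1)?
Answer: 1216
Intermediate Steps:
v(d) = d*(-1 + d)
C(N, w) = -2
29*v(-6) + C(-9, 7) = 29*(-6*(-1 - 6)) - 2 = 29*(-6*(-7)) - 2 = 29*42 - 2 = 1218 - 2 = 1216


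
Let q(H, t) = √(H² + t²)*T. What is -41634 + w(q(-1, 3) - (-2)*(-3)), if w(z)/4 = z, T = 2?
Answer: -41658 + 8*√10 ≈ -41633.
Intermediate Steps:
q(H, t) = 2*√(H² + t²) (q(H, t) = √(H² + t²)*2 = 2*√(H² + t²))
w(z) = 4*z
-41634 + w(q(-1, 3) - (-2)*(-3)) = -41634 + 4*(2*√((-1)² + 3²) - (-2)*(-3)) = -41634 + 4*(2*√(1 + 9) - 1*6) = -41634 + 4*(2*√10 - 6) = -41634 + 4*(-6 + 2*√10) = -41634 + (-24 + 8*√10) = -41658 + 8*√10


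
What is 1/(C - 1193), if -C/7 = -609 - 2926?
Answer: 1/23552 ≈ 4.2459e-5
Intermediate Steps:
C = 24745 (C = -7*(-609 - 2926) = -7*(-3535) = 24745)
1/(C - 1193) = 1/(24745 - 1193) = 1/23552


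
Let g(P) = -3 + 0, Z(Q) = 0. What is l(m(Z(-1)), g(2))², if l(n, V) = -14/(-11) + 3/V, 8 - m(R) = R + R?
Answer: 9/121 ≈ 0.074380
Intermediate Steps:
g(P) = -3
m(R) = 8 - 2*R (m(R) = 8 - (R + R) = 8 - 2*R)
l(n, V) = 14/11 + 3/V (l(n, V) = -14*(-1/11) + 3/V = 14/11 + 3/V)
l(m(Z(-1)), g(2))² = (14/11 + 3/(-3))² = (14/11 + 3*(-⅓))² = (14/11 - 1)² = (3/11)² = 9/121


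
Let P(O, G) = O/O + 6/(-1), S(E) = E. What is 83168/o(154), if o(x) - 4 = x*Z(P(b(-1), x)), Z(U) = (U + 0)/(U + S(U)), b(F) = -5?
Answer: 83168/81 ≈ 1026.8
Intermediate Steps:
P(O, G) = -5 (P(O, G) = 1 + 6*(-1) = 1 - 6 = -5)
Z(U) = ½ (Z(U) = (U + 0)/(U + U) = U/((2*U)) = U*(1/(2*U)) = ½)
o(x) = 4 + x/2 (o(x) = 4 + x*(½) = 4 + x/2)
83168/o(154) = 83168/(4 + (½)*154) = 83168/(4 + 77) = 83168/81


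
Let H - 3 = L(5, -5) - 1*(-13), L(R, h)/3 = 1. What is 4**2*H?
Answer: 304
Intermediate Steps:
L(R, h) = 3 (L(R, h) = 3*1 = 3)
H = 19 (H = 3 + (3 - 1*(-13)) = 3 + (3 + 13) = 3 + 16 = 19)
4**2*H = 4**2*19 = 16*19 = 304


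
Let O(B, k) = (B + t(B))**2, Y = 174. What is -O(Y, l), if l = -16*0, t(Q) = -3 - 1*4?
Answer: -27889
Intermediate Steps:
t(Q) = -7 (t(Q) = -3 - 4 = -7)
l = 0
O(B, k) = (-7 + B)**2 (O(B, k) = (B - 7)**2 = (-7 + B)**2)
-O(Y, l) = -(-7 + 174)**2 = -1*167**2 = -1*27889 = -27889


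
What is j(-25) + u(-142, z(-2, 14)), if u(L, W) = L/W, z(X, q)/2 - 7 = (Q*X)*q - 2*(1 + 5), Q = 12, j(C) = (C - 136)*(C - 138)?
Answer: 8948934/341 ≈ 26243.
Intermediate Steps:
j(C) = (-138 + C)*(-136 + C) (j(C) = (-136 + C)*(-138 + C) = (-138 + C)*(-136 + C))
z(X, q) = -10 + 24*X*q (z(X, q) = 14 + 2*((12*X)*q - 2*(1 + 5)) = 14 + 2*(12*X*q - 2*6) = 14 + 2*(12*X*q - 12) = 14 + 2*(-12 + 12*X*q) = 14 + (-24 + 24*X*q) = -10 + 24*X*q)
j(-25) + u(-142, z(-2, 14)) = (18768 + (-25)² - 274*(-25)) - 142/(-10 + 24*(-2)*14) = (18768 + 625 + 6850) - 142/(-10 - 672) = 26243 - 142/(-682) = 26243 - 142*(-1/682) = 26243 + 71/341 = 8948934/341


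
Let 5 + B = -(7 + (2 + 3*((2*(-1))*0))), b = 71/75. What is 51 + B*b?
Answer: 2831/75 ≈ 37.747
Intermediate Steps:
b = 71/75 (b = 71*(1/75) = 71/75 ≈ 0.94667)
B = -14 (B = -5 - (7 + (2 + 3*((2*(-1))*0))) = -5 - (7 + (2 + 3*(-2*0))) = -5 - (7 + (2 + 3*0)) = -5 - (7 + (2 + 0)) = -5 - (7 + 2) = -5 - 1*9 = -5 - 9 = -14)
51 + B*b = 51 - 14*71/75 = 51 - 994/75 = 2831/75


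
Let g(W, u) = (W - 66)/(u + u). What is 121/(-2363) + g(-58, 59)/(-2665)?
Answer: -18878929/371546305 ≈ -0.050812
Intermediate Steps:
g(W, u) = (-66 + W)/(2*u) (g(W, u) = (-66 + W)/((2*u)) = (-66 + W)*(1/(2*u)) = (-66 + W)/(2*u))
121/(-2363) + g(-58, 59)/(-2665) = 121/(-2363) + ((½)*(-66 - 58)/59)/(-2665) = 121*(-1/2363) + ((½)*(1/59)*(-124))*(-1/2665) = -121/2363 - 62/59*(-1/2665) = -121/2363 + 62/157235 = -18878929/371546305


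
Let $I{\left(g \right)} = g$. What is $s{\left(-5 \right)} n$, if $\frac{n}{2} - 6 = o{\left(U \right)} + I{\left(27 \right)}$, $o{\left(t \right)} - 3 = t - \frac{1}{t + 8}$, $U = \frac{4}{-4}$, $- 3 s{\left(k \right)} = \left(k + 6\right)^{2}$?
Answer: $- \frac{488}{21} \approx -23.238$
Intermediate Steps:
$s{\left(k \right)} = - \frac{\left(6 + k\right)^{2}}{3}$ ($s{\left(k \right)} = - \frac{\left(k + 6\right)^{2}}{3} = - \frac{\left(6 + k\right)^{2}}{3}$)
$U = -1$ ($U = 4 \left(- \frac{1}{4}\right) = -1$)
$o{\left(t \right)} = 3 + t - \frac{1}{8 + t}$ ($o{\left(t \right)} = 3 + \left(t - \frac{1}{t + 8}\right) = 3 + \left(t - \frac{1}{8 + t}\right) = 3 + t - \frac{1}{8 + t}$)
$n = \frac{488}{7}$ ($n = 12 + 2 \left(\frac{23 + \left(-1\right)^{2} + 11 \left(-1\right)}{8 - 1} + 27\right) = 12 + 2 \left(\frac{23 + 1 - 11}{7} + 27\right) = 12 + 2 \left(\frac{1}{7} \cdot 13 + 27\right) = 12 + 2 \left(\frac{13}{7} + 27\right) = 12 + 2 \cdot \frac{202}{7} = 12 + \frac{404}{7} = \frac{488}{7} \approx 69.714$)
$s{\left(-5 \right)} n = - \frac{\left(6 - 5\right)^{2}}{3} \cdot \frac{488}{7} = - \frac{1^{2}}{3} \cdot \frac{488}{7} = \left(- \frac{1}{3}\right) 1 \cdot \frac{488}{7} = \left(- \frac{1}{3}\right) \frac{488}{7} = - \frac{488}{21}$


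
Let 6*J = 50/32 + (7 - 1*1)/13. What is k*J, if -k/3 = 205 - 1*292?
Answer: 36627/416 ≈ 88.046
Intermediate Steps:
k = 261 (k = -3*(205 - 1*292) = -3*(205 - 292) = -3*(-87) = 261)
J = 421/1248 (J = (50/32 + (7 - 1*1)/13)/6 = (50*(1/32) + (7 - 1)*(1/13))/6 = (25/16 + 6*(1/13))/6 = (25/16 + 6/13)/6 = (⅙)*(421/208) = 421/1248 ≈ 0.33734)
k*J = 261*(421/1248) = 36627/416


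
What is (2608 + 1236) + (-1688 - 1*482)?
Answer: 1674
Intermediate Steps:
(2608 + 1236) + (-1688 - 1*482) = 3844 + (-1688 - 482) = 3844 - 2170 = 1674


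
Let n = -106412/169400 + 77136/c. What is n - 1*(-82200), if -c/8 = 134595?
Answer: 31236272478701/380006550 ≈ 82199.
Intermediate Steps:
c = -1076760 (c = -8*134595 = -1076760)
n = -265931299/380006550 (n = -106412/169400 + 77136/(-1076760) = -106412*1/169400 + 77136*(-1/1076760) = -26603/42350 - 3214/44865 = -265931299/380006550 ≈ -0.69981)
n - 1*(-82200) = -265931299/380006550 - 1*(-82200) = -265931299/380006550 + 82200 = 31236272478701/380006550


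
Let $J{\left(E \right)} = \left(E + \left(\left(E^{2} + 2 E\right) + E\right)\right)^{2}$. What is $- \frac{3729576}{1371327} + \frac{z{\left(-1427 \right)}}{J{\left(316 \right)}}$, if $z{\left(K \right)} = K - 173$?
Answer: $- \frac{7944971999637}{2921284883456} \approx -2.7197$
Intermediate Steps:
$J{\left(E \right)} = \left(E^{2} + 4 E\right)^{2}$ ($J{\left(E \right)} = \left(E + \left(E^{2} + 3 E\right)\right)^{2} = \left(E^{2} + 4 E\right)^{2}$)
$z{\left(K \right)} = -173 + K$ ($z{\left(K \right)} = K - 173 = -173 + K$)
$- \frac{3729576}{1371327} + \frac{z{\left(-1427 \right)}}{J{\left(316 \right)}} = - \frac{3729576}{1371327} + \frac{-173 - 1427}{316^{2} \left(4 + 316\right)^{2}} = \left(-3729576\right) \frac{1}{1371327} - \frac{1600}{99856 \cdot 320^{2}} = - \frac{1243192}{457109} - \frac{1600}{99856 \cdot 102400} = - \frac{1243192}{457109} - \frac{1600}{10225254400} = - \frac{1243192}{457109} - \frac{1}{6390784} = - \frac{7944971999637}{2921284883456}$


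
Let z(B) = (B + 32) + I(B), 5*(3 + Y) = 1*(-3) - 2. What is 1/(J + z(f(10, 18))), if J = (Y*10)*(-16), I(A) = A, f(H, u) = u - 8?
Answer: 1/692 ≈ 0.0014451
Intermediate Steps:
f(H, u) = -8 + u
Y = -4 (Y = -3 + (1*(-3) - 2)/5 = -3 + (-3 - 2)/5 = -3 + (⅕)*(-5) = -3 - 1 = -4)
J = 640 (J = -4*10*(-16) = -40*(-16) = 640)
z(B) = 32 + 2*B (z(B) = (B + 32) + B = (32 + B) + B = 32 + 2*B)
1/(J + z(f(10, 18))) = 1/(640 + (32 + 2*(-8 + 18))) = 1/(640 + (32 + 2*10)) = 1/(640 + (32 + 20)) = 1/(640 + 52) = 1/692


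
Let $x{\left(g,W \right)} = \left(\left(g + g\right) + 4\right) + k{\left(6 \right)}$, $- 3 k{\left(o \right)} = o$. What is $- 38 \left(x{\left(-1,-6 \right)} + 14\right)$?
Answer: $-532$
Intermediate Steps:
$k{\left(o \right)} = - \frac{o}{3}$
$x{\left(g,W \right)} = 2 + 2 g$ ($x{\left(g,W \right)} = \left(\left(g + g\right) + 4\right) - 2 = \left(2 g + 4\right) - 2 = \left(4 + 2 g\right) - 2 = 2 + 2 g$)
$- 38 \left(x{\left(-1,-6 \right)} + 14\right) = - 38 \left(\left(2 + 2 \left(-1\right)\right) + 14\right) = - 38 \left(\left(2 - 2\right) + 14\right) = - 38 \left(0 + 14\right) = \left(-38\right) 14 = -532$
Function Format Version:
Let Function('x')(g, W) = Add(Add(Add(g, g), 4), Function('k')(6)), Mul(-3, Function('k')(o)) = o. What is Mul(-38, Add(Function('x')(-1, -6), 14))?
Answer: -532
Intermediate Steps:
Function('k')(o) = Mul(Rational(-1, 3), o)
Function('x')(g, W) = Add(2, Mul(2, g)) (Function('x')(g, W) = Add(Add(Add(g, g), 4), Mul(Rational(-1, 3), 6)) = Add(Add(Mul(2, g), 4), -2) = Add(Add(4, Mul(2, g)), -2) = Add(2, Mul(2, g)))
Mul(-38, Add(Function('x')(-1, -6), 14)) = Mul(-38, Add(Add(2, Mul(2, -1)), 14)) = Mul(-38, Add(Add(2, -2), 14)) = Mul(-38, Add(0, 14)) = Mul(-38, 14) = -532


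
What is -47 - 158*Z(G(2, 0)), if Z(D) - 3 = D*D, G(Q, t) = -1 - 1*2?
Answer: -1943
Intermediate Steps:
G(Q, t) = -3 (G(Q, t) = -1 - 2 = -3)
Z(D) = 3 + D² (Z(D) = 3 + D*D = 3 + D²)
-47 - 158*Z(G(2, 0)) = -47 - 158*(3 + (-3)²) = -47 - 158*(3 + 9) = -47 - 158*12 = -47 - 1896 = -1943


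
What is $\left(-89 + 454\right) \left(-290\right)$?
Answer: $-105850$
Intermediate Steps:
$\left(-89 + 454\right) \left(-290\right) = 365 \left(-290\right) = -105850$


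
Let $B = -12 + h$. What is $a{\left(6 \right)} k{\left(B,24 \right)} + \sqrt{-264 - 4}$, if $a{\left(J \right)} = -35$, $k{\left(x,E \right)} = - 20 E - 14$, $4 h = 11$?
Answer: $17290 + 2 i \sqrt{67} \approx 17290.0 + 16.371 i$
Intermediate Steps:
$h = \frac{11}{4}$ ($h = \frac{1}{4} \cdot 11 = \frac{11}{4} \approx 2.75$)
$B = - \frac{37}{4}$ ($B = -12 + \frac{11}{4} = - \frac{37}{4} \approx -9.25$)
$k{\left(x,E \right)} = -14 - 20 E$
$a{\left(6 \right)} k{\left(B,24 \right)} + \sqrt{-264 - 4} = - 35 \left(-14 - 480\right) + \sqrt{-264 - 4} = - 35 \left(-14 - 480\right) + \sqrt{-268} = \left(-35\right) \left(-494\right) + 2 i \sqrt{67} = 17290 + 2 i \sqrt{67}$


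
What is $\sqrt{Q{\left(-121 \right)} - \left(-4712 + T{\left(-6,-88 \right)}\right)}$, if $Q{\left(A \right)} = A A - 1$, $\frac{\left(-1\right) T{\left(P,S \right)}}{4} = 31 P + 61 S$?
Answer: $4 i \sqrt{179} \approx 53.516 i$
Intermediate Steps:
$T{\left(P,S \right)} = - 244 S - 124 P$ ($T{\left(P,S \right)} = - 4 \left(31 P + 61 S\right) = - 244 S - 124 P$)
$Q{\left(A \right)} = -1 + A^{2}$ ($Q{\left(A \right)} = A^{2} - 1 = -1 + A^{2}$)
$\sqrt{Q{\left(-121 \right)} - \left(-4712 + T{\left(-6,-88 \right)}\right)} = \sqrt{\left(-1 + \left(-121\right)^{2}\right) - \left(-4712 + 744 + 21472\right)} = \sqrt{\left(-1 + 14641\right) + \left(4712 - \left(21472 + 744\right)\right)} = \sqrt{14640 + \left(4712 - 22216\right)} = \sqrt{14640 - 17504} = \sqrt{-2864} = 4 i \sqrt{179}$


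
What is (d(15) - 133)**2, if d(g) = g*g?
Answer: 8464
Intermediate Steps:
d(g) = g**2
(d(15) - 133)**2 = (15**2 - 133)**2 = (225 - 133)**2 = 92**2 = 8464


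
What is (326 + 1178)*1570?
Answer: 2361280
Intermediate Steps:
(326 + 1178)*1570 = 1504*1570 = 2361280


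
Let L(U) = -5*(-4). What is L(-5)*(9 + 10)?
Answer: 380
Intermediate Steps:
L(U) = 20
L(-5)*(9 + 10) = 20*(9 + 10) = 20*19 = 380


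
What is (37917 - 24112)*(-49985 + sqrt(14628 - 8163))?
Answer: -690042925 + 13805*sqrt(6465) ≈ -6.8893e+8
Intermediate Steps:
(37917 - 24112)*(-49985 + sqrt(14628 - 8163)) = 13805*(-49985 + sqrt(6465)) = -690042925 + 13805*sqrt(6465)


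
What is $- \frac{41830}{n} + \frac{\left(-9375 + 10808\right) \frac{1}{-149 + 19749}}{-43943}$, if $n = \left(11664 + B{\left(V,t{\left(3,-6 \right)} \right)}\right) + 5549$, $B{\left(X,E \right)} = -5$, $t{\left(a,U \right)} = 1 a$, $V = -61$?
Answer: $- \frac{4503435522883}{1852619302800} \approx -2.4308$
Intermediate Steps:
$t{\left(a,U \right)} = a$
$n = 17208$ ($n = \left(11664 - 5\right) + 5549 = 11659 + 5549 = 17208$)
$- \frac{41830}{n} + \frac{\left(-9375 + 10808\right) \frac{1}{-149 + 19749}}{-43943} = - \frac{41830}{17208} + \frac{\left(-9375 + 10808\right) \frac{1}{-149 + 19749}}{-43943} = \left(-41830\right) \frac{1}{17208} + \frac{1433}{19600} \left(- \frac{1}{43943}\right) = - \frac{20915}{8604} + 1433 \cdot \frac{1}{19600} \left(- \frac{1}{43943}\right) = - \frac{20915}{8604} + \frac{1433}{19600} \left(- \frac{1}{43943}\right) = - \frac{20915}{8604} - \frac{1433}{861282800} = - \frac{4503435522883}{1852619302800}$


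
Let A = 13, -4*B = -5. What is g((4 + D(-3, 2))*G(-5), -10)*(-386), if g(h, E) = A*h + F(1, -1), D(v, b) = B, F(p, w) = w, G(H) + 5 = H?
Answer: 263831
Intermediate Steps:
B = 5/4 (B = -1/4*(-5) = 5/4 ≈ 1.2500)
G(H) = -5 + H
D(v, b) = 5/4
g(h, E) = -1 + 13*h (g(h, E) = 13*h - 1 = -1 + 13*h)
g((4 + D(-3, 2))*G(-5), -10)*(-386) = (-1 + 13*((4 + 5/4)*(-5 - 5)))*(-386) = (-1 + 13*((21/4)*(-10)))*(-386) = (-1 + 13*(-105/2))*(-386) = (-1 - 1365/2)*(-386) = -1367/2*(-386) = 263831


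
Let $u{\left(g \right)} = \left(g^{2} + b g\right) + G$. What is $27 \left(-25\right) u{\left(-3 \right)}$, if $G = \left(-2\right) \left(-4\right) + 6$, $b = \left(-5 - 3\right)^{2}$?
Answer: $114075$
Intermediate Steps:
$b = 64$ ($b = \left(-8\right)^{2} = 64$)
$G = 14$ ($G = 8 + 6 = 14$)
$u{\left(g \right)} = 14 + g^{2} + 64 g$ ($u{\left(g \right)} = \left(g^{2} + 64 g\right) + 14 = 14 + g^{2} + 64 g$)
$27 \left(-25\right) u{\left(-3 \right)} = 27 \left(-25\right) \left(14 + \left(-3\right)^{2} + 64 \left(-3\right)\right) = - 675 \left(14 + 9 - 192\right) = \left(-675\right) \left(-169\right) = 114075$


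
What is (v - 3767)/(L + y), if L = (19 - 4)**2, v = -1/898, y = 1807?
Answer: -3382767/1824736 ≈ -1.8538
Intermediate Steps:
v = -1/898 (v = -1*1/898 = -1/898 ≈ -0.0011136)
L = 225 (L = 15**2 = 225)
(v - 3767)/(L + y) = (-1/898 - 3767)/(225 + 1807) = -3382767/898/2032 = -3382767/898*1/2032 = -3382767/1824736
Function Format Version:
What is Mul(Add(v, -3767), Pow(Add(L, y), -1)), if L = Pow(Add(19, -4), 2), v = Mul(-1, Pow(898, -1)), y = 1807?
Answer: Rational(-3382767, 1824736) ≈ -1.8538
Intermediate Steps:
v = Rational(-1, 898) (v = Mul(-1, Rational(1, 898)) = Rational(-1, 898) ≈ -0.0011136)
L = 225 (L = Pow(15, 2) = 225)
Mul(Add(v, -3767), Pow(Add(L, y), -1)) = Mul(Add(Rational(-1, 898), -3767), Pow(Add(225, 1807), -1)) = Mul(Rational(-3382767, 898), Pow(2032, -1)) = Mul(Rational(-3382767, 898), Rational(1, 2032)) = Rational(-3382767, 1824736)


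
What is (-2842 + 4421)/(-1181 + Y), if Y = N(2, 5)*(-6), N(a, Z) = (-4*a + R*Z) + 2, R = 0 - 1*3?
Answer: -1579/1055 ≈ -1.4967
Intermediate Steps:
R = -3 (R = 0 - 3 = -3)
N(a, Z) = 2 - 4*a - 3*Z (N(a, Z) = (-4*a - 3*Z) + 2 = 2 - 4*a - 3*Z)
Y = 126 (Y = (2 - 4*2 - 3*5)*(-6) = (2 - 8 - 15)*(-6) = -21*(-6) = 126)
(-2842 + 4421)/(-1181 + Y) = (-2842 + 4421)/(-1181 + 126) = 1579/(-1055) = 1579*(-1/1055) = -1579/1055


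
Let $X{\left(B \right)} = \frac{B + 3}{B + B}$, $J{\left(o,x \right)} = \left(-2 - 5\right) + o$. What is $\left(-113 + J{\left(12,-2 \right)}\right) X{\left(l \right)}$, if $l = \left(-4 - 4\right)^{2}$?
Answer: $- \frac{1809}{32} \approx -56.531$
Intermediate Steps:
$J{\left(o,x \right)} = -7 + o$
$l = 64$ ($l = \left(-8\right)^{2} = 64$)
$X{\left(B \right)} = \frac{3 + B}{2 B}$
$\left(-113 + J{\left(12,-2 \right)}\right) X{\left(l \right)} = \left(-113 + \left(-7 + 12\right)\right) \frac{3 + 64}{2 \cdot 64} = \left(-113 + 5\right) \frac{1}{2} \cdot \frac{1}{64} \cdot 67 = \left(-108\right) \frac{67}{128} = - \frac{1809}{32}$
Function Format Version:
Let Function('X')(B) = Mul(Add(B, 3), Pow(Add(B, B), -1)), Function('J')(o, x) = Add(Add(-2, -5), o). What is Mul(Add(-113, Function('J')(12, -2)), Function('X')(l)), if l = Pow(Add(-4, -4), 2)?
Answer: Rational(-1809, 32) ≈ -56.531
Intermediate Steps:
Function('J')(o, x) = Add(-7, o)
l = 64 (l = Pow(-8, 2) = 64)
Function('X')(B) = Mul(Rational(1, 2), Pow(B, -1), Add(3, B)) (Function('X')(B) = Mul(Add(3, B), Pow(Mul(2, B), -1)) = Mul(Add(3, B), Mul(Rational(1, 2), Pow(B, -1))) = Mul(Rational(1, 2), Pow(B, -1), Add(3, B)))
Mul(Add(-113, Function('J')(12, -2)), Function('X')(l)) = Mul(Add(-113, Add(-7, 12)), Mul(Rational(1, 2), Pow(64, -1), Add(3, 64))) = Mul(Add(-113, 5), Mul(Rational(1, 2), Rational(1, 64), 67)) = Mul(-108, Rational(67, 128)) = Rational(-1809, 32)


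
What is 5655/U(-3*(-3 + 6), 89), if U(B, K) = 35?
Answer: 1131/7 ≈ 161.57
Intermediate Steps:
5655/U(-3*(-3 + 6), 89) = 5655/35 = 5655*(1/35) = 1131/7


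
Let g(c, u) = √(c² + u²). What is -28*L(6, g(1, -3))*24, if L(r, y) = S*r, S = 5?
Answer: -20160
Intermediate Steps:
L(r, y) = 5*r
-28*L(6, g(1, -3))*24 = -140*6*24 = -28*30*24 = -840*24 = -20160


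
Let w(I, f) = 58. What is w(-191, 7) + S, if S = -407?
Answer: -349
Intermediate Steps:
w(-191, 7) + S = 58 - 407 = -349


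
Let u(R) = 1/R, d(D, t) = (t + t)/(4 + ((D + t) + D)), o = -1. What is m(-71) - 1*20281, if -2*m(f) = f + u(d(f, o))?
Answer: -81121/4 ≈ -20280.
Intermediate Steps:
d(D, t) = 2*t/(4 + t + 2*D) (d(D, t) = (2*t)/(4 + (t + 2*D)) = (2*t)/(4 + t + 2*D) = 2*t/(4 + t + 2*D))
m(f) = ¾ (m(f) = -(f + 1/(2*(-1)/(4 - 1 + 2*f)))/2 = -(f + 1/(2*(-1)/(3 + 2*f)))/2 = -(f + 1/(-2/(3 + 2*f)))/2 = -(f + (-3/2 - f))/2 = -½*(-3/2) = ¾)
m(-71) - 1*20281 = ¾ - 1*20281 = ¾ - 20281 = -81121/4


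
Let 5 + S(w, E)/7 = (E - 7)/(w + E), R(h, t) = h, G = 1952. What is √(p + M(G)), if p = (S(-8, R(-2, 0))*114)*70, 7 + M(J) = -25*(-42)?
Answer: I*√227983 ≈ 477.48*I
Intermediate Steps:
M(J) = 1043 (M(J) = -7 - 25*(-42) = -7 + 1050 = 1043)
S(w, E) = -35 + 7*(-7 + E)/(E + w) (S(w, E) = -35 + 7*((E - 7)/(w + E)) = -35 + 7*((-7 + E)/(E + w)) = -35 + 7*(-7 + E)/(E + w))
p = -229026 (p = ((7*(-7 - 5*(-8) - 4*(-2))/(-2 - 8))*114)*70 = ((7*(-7 + 40 + 8)/(-10))*114)*70 = ((7*(-⅒)*41)*114)*70 = -287/10*114*70 = -16359/5*70 = -229026)
√(p + M(G)) = √(-229026 + 1043) = √(-227983) = I*√227983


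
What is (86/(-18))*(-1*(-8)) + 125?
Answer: 781/9 ≈ 86.778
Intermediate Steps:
(86/(-18))*(-1*(-8)) + 125 = (86*(-1/18))*8 + 125 = -43/9*8 + 125 = -344/9 + 125 = 781/9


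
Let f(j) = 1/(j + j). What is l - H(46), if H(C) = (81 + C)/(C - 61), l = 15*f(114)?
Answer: 9727/1140 ≈ 8.5325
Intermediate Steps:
f(j) = 1/(2*j)
l = 5/76 (l = 15*((1/2)/114) = 15*((1/2)*(1/114)) = 15*(1/228) = 5/76 ≈ 0.065789)
H(C) = (81 + C)/(-61 + C)
l - H(46) = 5/76 - (81 + 46)/(-61 + 46) = 5/76 - 127/(-15) = 5/76 - (-1)*127/15 = 5/76 - 1*(-127/15) = 5/76 + 127/15 = 9727/1140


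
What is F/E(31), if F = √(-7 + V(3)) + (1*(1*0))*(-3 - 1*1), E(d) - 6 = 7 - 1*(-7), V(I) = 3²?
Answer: √2/20 ≈ 0.070711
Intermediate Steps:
V(I) = 9
E(d) = 20 (E(d) = 6 + (7 - 1*(-7)) = 6 + (7 + 7) = 6 + 14 = 20)
F = √2 (F = √(-7 + 9) + (1*(1*0))*(-3 - 1*1) = √2 + (1*0)*(-3 - 1) = √2 + 0*(-4) = √2 + 0 = √2 ≈ 1.4142)
F/E(31) = √2/20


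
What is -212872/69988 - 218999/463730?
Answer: -28510608643/8113883810 ≈ -3.5138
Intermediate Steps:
-212872/69988 - 218999/463730 = -212872*1/69988 - 218999*1/463730 = -53218/17497 - 218999/463730 = -28510608643/8113883810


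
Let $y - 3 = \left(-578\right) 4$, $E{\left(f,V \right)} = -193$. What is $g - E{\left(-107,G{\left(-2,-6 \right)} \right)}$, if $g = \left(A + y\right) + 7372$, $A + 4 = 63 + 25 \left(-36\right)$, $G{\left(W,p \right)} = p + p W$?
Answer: $4415$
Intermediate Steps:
$G{\left(W,p \right)} = p + W p$
$A = -841$ ($A = -4 + \left(63 + 25 \left(-36\right)\right) = -4 + \left(63 - 900\right) = -4 - 837 = -841$)
$y = -2309$ ($y = 3 - 2312 = -2309$)
$g = 4222$ ($g = \left(-841 - 2309\right) + 7372 = -3150 + 7372 = 4222$)
$g - E{\left(-107,G{\left(-2,-6 \right)} \right)} = 4222 - -193 = 4222 + 193 = 4415$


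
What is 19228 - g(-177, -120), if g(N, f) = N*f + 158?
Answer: -2170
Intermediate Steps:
g(N, f) = 158 + N*f
19228 - g(-177, -120) = 19228 - (158 - 177*(-120)) = 19228 - (158 + 21240) = 19228 - 1*21398 = 19228 - 21398 = -2170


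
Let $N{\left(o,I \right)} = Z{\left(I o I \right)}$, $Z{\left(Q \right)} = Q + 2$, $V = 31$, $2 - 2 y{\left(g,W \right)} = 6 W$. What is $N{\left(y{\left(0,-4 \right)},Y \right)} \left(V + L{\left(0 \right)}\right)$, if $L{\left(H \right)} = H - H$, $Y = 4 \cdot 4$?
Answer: $103230$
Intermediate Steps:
$y{\left(g,W \right)} = 1 - 3 W$ ($y{\left(g,W \right)} = 1 - \frac{6 W}{2} = 1 - 3 W$)
$Y = 16$
$Z{\left(Q \right)} = 2 + Q$
$N{\left(o,I \right)} = 2 + o I^{2}$ ($N{\left(o,I \right)} = 2 + I o I = 2 + o I^{2}$)
$L{\left(H \right)} = 0$
$N{\left(y{\left(0,-4 \right)},Y \right)} \left(V + L{\left(0 \right)}\right) = \left(2 + \left(1 - -12\right) 16^{2}\right) \left(31 + 0\right) = \left(2 + \left(1 + 12\right) 256\right) 31 = \left(2 + 13 \cdot 256\right) 31 = \left(2 + 3328\right) 31 = 3330 \cdot 31 = 103230$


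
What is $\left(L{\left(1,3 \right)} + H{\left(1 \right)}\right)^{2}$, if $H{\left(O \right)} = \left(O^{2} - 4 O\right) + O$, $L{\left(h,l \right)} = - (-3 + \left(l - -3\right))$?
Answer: $25$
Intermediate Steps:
$L{\left(h,l \right)} = - l$ ($L{\left(h,l \right)} = - (-3 + \left(l + 3\right)) = - (-3 + \left(3 + l\right)) = - l$)
$H{\left(O \right)} = O^{2} - 3 O$
$\left(L{\left(1,3 \right)} + H{\left(1 \right)}\right)^{2} = \left(\left(-1\right) 3 + 1 \left(-3 + 1\right)\right)^{2} = \left(-3 + 1 \left(-2\right)\right)^{2} = \left(-3 - 2\right)^{2} = \left(-5\right)^{2} = 25$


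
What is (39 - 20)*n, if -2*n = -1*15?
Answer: 285/2 ≈ 142.50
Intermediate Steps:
n = 15/2 (n = -(-1)*15/2 = -½*(-15) = 15/2 ≈ 7.5000)
(39 - 20)*n = (39 - 20)*(15/2) = 19*(15/2) = 285/2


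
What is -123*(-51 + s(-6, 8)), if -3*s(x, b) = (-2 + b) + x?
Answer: 6273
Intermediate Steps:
s(x, b) = 2/3 - b/3 - x/3 (s(x, b) = -((-2 + b) + x)/3 = -(-2 + b + x)/3 = 2/3 - b/3 - x/3)
-123*(-51 + s(-6, 8)) = -123*(-51 + (2/3 - 1/3*8 - 1/3*(-6))) = -123*(-51 + (2/3 - 8/3 + 2)) = -123*(-51 + 0) = -123*(-51) = 6273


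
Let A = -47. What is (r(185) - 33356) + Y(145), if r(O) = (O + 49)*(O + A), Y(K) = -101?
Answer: -1165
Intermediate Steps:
r(O) = (-47 + O)*(49 + O) (r(O) = (O + 49)*(O - 47) = (49 + O)*(-47 + O) = (-47 + O)*(49 + O))
(r(185) - 33356) + Y(145) = ((-2303 + 185² + 2*185) - 33356) - 101 = ((-2303 + 34225 + 370) - 33356) - 101 = (32292 - 33356) - 101 = -1064 - 101 = -1165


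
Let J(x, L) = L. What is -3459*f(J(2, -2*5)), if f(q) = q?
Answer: 34590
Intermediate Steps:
-3459*f(J(2, -2*5)) = -(-6918)*5 = -3459*(-10) = 34590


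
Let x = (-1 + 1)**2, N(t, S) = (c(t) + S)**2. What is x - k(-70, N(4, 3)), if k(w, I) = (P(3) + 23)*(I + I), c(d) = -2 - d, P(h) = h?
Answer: -468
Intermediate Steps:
N(t, S) = (-2 + S - t)**2 (N(t, S) = ((-2 - t) + S)**2 = (-2 + S - t)**2)
x = 0 (x = 0**2 = 0)
k(w, I) = 52*I (k(w, I) = (3 + 23)*(I + I) = 26*(2*I) = 52*I)
x - k(-70, N(4, 3)) = 0 - 52*(2 + 4 - 1*3)**2 = 0 - 52*(2 + 4 - 3)**2 = 0 - 52*3**2 = 0 - 52*9 = 0 - 1*468 = 0 - 468 = -468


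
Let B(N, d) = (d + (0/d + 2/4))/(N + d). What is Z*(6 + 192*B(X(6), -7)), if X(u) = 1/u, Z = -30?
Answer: -232020/41 ≈ -5659.0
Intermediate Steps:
B(N, d) = (1/2 + d)/(N + d) (B(N, d) = (d + (0 + 2*(1/4)))/(N + d) = (d + (0 + 1/2))/(N + d) = (d + 1/2)/(N + d) = (1/2 + d)/(N + d))
Z*(6 + 192*B(X(6), -7)) = -30*(6 + 192*((1/2 - 7)/(1/6 - 7))) = -30*(6 + 192*(-13/2/(1/6 - 7))) = -30*(6 + 192*(-13/2/(-41/6))) = -30*(6 + 192*(-6/41*(-13/2))) = -30*(6 + 192*(39/41)) = -30*(6 + 7488/41) = -30*7734/41 = -232020/41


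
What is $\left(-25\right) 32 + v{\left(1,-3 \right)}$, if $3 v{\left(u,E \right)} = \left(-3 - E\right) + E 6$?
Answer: $-806$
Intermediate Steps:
$v{\left(u,E \right)} = -1 + \frac{5 E}{3}$ ($v{\left(u,E \right)} = \frac{\left(-3 - E\right) + E 6}{3} = \frac{\left(-3 - E\right) + 6 E}{3} = \frac{-3 + 5 E}{3} = -1 + \frac{5 E}{3}$)
$\left(-25\right) 32 + v{\left(1,-3 \right)} = \left(-25\right) 32 + \left(-1 + \frac{5}{3} \left(-3\right)\right) = -800 - 6 = -806$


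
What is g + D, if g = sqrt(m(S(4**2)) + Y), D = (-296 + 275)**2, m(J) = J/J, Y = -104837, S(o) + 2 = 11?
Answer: 441 + 2*I*sqrt(26209) ≈ 441.0 + 323.78*I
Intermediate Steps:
S(o) = 9 (S(o) = -2 + 11 = 9)
m(J) = 1
D = 441 (D = (-21)**2 = 441)
g = 2*I*sqrt(26209) (g = sqrt(1 - 104837) = sqrt(-104836) = 2*I*sqrt(26209) ≈ 323.78*I)
g + D = 2*I*sqrt(26209) + 441 = 441 + 2*I*sqrt(26209)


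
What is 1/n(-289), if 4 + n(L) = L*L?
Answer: 1/83517 ≈ 1.1974e-5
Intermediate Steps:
n(L) = -4 + L**2 (n(L) = -4 + L*L = -4 + L**2)
1/n(-289) = 1/(-4 + (-289)**2) = 1/(-4 + 83521) = 1/83517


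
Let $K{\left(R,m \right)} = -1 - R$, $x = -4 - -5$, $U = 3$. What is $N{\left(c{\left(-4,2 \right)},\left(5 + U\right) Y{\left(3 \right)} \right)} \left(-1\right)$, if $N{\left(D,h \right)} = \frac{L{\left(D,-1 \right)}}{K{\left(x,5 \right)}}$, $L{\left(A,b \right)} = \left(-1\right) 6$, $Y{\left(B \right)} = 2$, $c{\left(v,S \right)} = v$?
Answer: $-3$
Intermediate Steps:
$L{\left(A,b \right)} = -6$
$x = 1$ ($x = -4 + 5 = 1$)
$N{\left(D,h \right)} = 3$ ($N{\left(D,h \right)} = - \frac{6}{-1 - 1} = - \frac{6}{-2} = \left(-6\right) \left(- \frac{1}{2}\right) = 3$)
$N{\left(c{\left(-4,2 \right)},\left(5 + U\right) Y{\left(3 \right)} \right)} \left(-1\right) = 3 \left(-1\right) = -3$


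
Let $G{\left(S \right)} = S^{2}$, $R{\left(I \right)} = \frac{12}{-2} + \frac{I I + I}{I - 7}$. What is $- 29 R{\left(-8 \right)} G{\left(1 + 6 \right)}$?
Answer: $\frac{207466}{15} \approx 13831.0$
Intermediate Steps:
$R{\left(I \right)} = -6 + \frac{I + I^{2}}{-7 + I}$ ($R{\left(I \right)} = 12 \left(- \frac{1}{2}\right) + \frac{I^{2} + I}{-7 + I} = -6 + \frac{I + I^{2}}{-7 + I}$)
$- 29 R{\left(-8 \right)} G{\left(1 + 6 \right)} = - 29 \frac{42 + \left(-8\right)^{2} - -40}{-7 - 8} \left(1 + 6\right)^{2} = - 29 \frac{42 + 64 + 40}{-15} \cdot 7^{2} = - 29 \left(\left(- \frac{1}{15}\right) 146\right) 49 = \left(-29\right) \left(- \frac{146}{15}\right) 49 = \frac{4234}{15} \cdot 49 = \frac{207466}{15}$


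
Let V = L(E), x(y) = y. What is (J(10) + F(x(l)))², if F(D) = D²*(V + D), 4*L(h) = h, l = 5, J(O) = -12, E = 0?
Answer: 12769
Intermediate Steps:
L(h) = h/4
V = 0 (V = (¼)*0 = 0)
F(D) = D³ (F(D) = D²*(0 + D) = D²*D = D³)
(J(10) + F(x(l)))² = (-12 + 5³)² = (-12 + 125)² = 113² = 12769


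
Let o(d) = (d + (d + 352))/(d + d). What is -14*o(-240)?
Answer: -56/15 ≈ -3.7333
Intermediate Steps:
o(d) = (352 + 2*d)/(2*d) (o(d) = (d + (352 + d))/((2*d)) = (352 + 2*d)*(1/(2*d)) = (352 + 2*d)/(2*d))
-14*o(-240) = -14*(176 - 240)/(-240) = -(-7)*(-64)/120 = -14*4/15 = -56/15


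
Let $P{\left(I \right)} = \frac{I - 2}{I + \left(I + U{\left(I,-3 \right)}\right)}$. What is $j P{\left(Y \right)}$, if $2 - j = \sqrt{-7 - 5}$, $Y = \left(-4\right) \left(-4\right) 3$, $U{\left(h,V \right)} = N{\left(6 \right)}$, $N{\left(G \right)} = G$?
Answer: $\frac{46}{51} - \frac{46 i \sqrt{3}}{51} \approx 0.90196 - 1.5622 i$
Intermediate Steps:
$U{\left(h,V \right)} = 6$
$Y = 48$ ($Y = 16 \cdot 3 = 48$)
$j = 2 - 2 i \sqrt{3}$ ($j = 2 - \sqrt{-7 - 5} = 2 - \sqrt{-12} = 2 - 2 i \sqrt{3} \approx 2.0 - 3.4641 i$)
$P{\left(I \right)} = \frac{-2 + I}{6 + 2 I}$ ($P{\left(I \right)} = \frac{I - 2}{I + \left(I + 6\right)} = \frac{-2 + I}{I + \left(6 + I\right)} = \frac{-2 + I}{6 + 2 I}$)
$j P{\left(Y \right)} = \left(2 - 2 i \sqrt{3}\right) \frac{-2 + 48}{2 \left(3 + 48\right)} = \left(2 - 2 i \sqrt{3}\right) \frac{1}{2} \cdot \frac{1}{51} \cdot 46 = \left(2 - 2 i \sqrt{3}\right) \frac{23}{51} = \frac{46}{51} - \frac{46 i \sqrt{3}}{51}$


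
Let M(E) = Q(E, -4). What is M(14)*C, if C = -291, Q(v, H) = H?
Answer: 1164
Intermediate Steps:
M(E) = -4
M(14)*C = -4*(-291) = 1164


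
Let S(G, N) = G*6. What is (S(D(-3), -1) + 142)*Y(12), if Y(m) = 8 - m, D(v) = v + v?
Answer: -424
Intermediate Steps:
D(v) = 2*v
S(G, N) = 6*G
(S(D(-3), -1) + 142)*Y(12) = (6*(2*(-3)) + 142)*(8 - 1*12) = (6*(-6) + 142)*(8 - 12) = (-36 + 142)*(-4) = 106*(-4) = -424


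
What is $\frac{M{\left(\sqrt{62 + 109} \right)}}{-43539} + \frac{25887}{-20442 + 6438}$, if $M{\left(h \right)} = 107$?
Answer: $- \frac{41799723}{22582228} \approx -1.851$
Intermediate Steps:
$\frac{M{\left(\sqrt{62 + 109} \right)}}{-43539} + \frac{25887}{-20442 + 6438} = \frac{107}{-43539} + \frac{25887}{-20442 + 6438} = 107 \left(- \frac{1}{43539}\right) + \frac{25887}{-14004} = - \frac{107}{43539} + 25887 \left(- \frac{1}{14004}\right) = - \frac{107}{43539} - \frac{8629}{4668} = - \frac{41799723}{22582228}$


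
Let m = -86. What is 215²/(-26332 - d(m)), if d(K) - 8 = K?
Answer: -46225/26254 ≈ -1.7607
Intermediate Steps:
d(K) = 8 + K
215²/(-26332 - d(m)) = 215²/(-26332 - (8 - 86)) = 46225/(-26332 - 1*(-78)) = 46225/(-26332 + 78) = 46225/(-26254) = 46225*(-1/26254) = -46225/26254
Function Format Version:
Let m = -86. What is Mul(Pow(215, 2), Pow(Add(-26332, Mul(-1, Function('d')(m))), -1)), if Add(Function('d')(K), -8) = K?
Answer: Rational(-46225, 26254) ≈ -1.7607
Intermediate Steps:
Function('d')(K) = Add(8, K)
Mul(Pow(215, 2), Pow(Add(-26332, Mul(-1, Function('d')(m))), -1)) = Mul(Pow(215, 2), Pow(Add(-26332, Mul(-1, Add(8, -86))), -1)) = Mul(46225, Pow(Add(-26332, Mul(-1, -78)), -1)) = Mul(46225, Pow(Add(-26332, 78), -1)) = Mul(46225, Pow(-26254, -1)) = Mul(46225, Rational(-1, 26254)) = Rational(-46225, 26254)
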